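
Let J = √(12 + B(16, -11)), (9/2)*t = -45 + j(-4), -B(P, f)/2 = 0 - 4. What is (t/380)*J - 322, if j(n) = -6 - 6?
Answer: -322 - √5/15 ≈ -322.15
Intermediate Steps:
j(n) = -12
B(P, f) = 8 (B(P, f) = -2*(0 - 4) = -2*(-4) = 8)
t = -38/3 (t = 2*(-45 - 12)/9 = (2/9)*(-57) = -38/3 ≈ -12.667)
J = 2*√5 (J = √(12 + 8) = √20 = 2*√5 ≈ 4.4721)
(t/380)*J - 322 = (-38/3/380)*(2*√5) - 322 = (-38/3*1/380)*(2*√5) - 322 = -√5/15 - 322 = -322 - √5/15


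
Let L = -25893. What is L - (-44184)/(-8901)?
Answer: -76839259/2967 ≈ -25898.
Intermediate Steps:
L - (-44184)/(-8901) = -25893 - (-44184)/(-8901) = -25893 - (-44184)*(-1)/8901 = -25893 - 1*14728/2967 = -25893 - 14728/2967 = -76839259/2967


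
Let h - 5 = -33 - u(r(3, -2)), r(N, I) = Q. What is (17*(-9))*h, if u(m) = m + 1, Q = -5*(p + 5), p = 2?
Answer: -918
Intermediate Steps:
Q = -35 (Q = -5*(2 + 5) = -5*7 = -35)
r(N, I) = -35
u(m) = 1 + m
h = 6 (h = 5 + (-33 - (1 - 35)) = 5 + (-33 - 1*(-34)) = 5 + (-33 + 34) = 5 + 1 = 6)
(17*(-9))*h = (17*(-9))*6 = -153*6 = -918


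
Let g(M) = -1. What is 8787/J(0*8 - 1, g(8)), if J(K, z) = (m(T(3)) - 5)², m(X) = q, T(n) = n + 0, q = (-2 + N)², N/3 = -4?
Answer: 8787/36481 ≈ 0.24086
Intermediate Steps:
N = -12 (N = 3*(-4) = -12)
q = 196 (q = (-2 - 12)² = (-14)² = 196)
T(n) = n
m(X) = 196
J(K, z) = 36481 (J(K, z) = (196 - 5)² = 191² = 36481)
8787/J(0*8 - 1, g(8)) = 8787/36481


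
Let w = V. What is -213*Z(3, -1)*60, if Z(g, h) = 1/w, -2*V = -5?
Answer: -5112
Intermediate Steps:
V = 5/2 (V = -½*(-5) = 5/2 ≈ 2.5000)
w = 5/2 ≈ 2.5000
Z(g, h) = ⅖ (Z(g, h) = 1/(5/2) = ⅖)
-213*Z(3, -1)*60 = -213*⅖*60 = -426/5*60 = -5112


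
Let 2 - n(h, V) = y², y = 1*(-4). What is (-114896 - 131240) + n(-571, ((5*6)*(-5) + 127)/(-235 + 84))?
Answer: -246150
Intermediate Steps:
y = -4
n(h, V) = -14 (n(h, V) = 2 - 1*(-4)² = 2 - 1*16 = 2 - 16 = -14)
(-114896 - 131240) + n(-571, ((5*6)*(-5) + 127)/(-235 + 84)) = (-114896 - 131240) - 14 = -246136 - 14 = -246150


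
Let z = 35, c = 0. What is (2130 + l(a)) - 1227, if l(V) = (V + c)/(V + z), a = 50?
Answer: 15361/17 ≈ 903.59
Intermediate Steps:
l(V) = V/(35 + V) (l(V) = (V + 0)/(V + 35) = V/(35 + V))
(2130 + l(a)) - 1227 = (2130 + 50/(35 + 50)) - 1227 = (2130 + 50/85) - 1227 = (2130 + 50*(1/85)) - 1227 = (2130 + 10/17) - 1227 = 36220/17 - 1227 = 15361/17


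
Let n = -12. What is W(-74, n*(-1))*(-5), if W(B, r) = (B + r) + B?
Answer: 680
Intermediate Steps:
W(B, r) = r + 2*B
W(-74, n*(-1))*(-5) = (-12*(-1) + 2*(-74))*(-5) = (12 - 148)*(-5) = -136*(-5) = 680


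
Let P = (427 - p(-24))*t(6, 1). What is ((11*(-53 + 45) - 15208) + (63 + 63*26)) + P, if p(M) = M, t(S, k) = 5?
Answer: -11340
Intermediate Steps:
P = 2255 (P = (427 - 1*(-24))*5 = (427 + 24)*5 = 451*5 = 2255)
((11*(-53 + 45) - 15208) + (63 + 63*26)) + P = ((11*(-53 + 45) - 15208) + (63 + 63*26)) + 2255 = ((11*(-8) - 15208) + (63 + 1638)) + 2255 = ((-88 - 15208) + 1701) + 2255 = (-15296 + 1701) + 2255 = -13595 + 2255 = -11340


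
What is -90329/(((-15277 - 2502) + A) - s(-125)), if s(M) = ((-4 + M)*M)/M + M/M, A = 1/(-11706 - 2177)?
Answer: 1254037507/245048834 ≈ 5.1175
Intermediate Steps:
A = -1/13883 (A = 1/(-13883) = -1/13883 ≈ -7.2031e-5)
s(M) = -3 + M (s(M) = (M*(-4 + M))/M + 1 = (-4 + M) + 1 = -3 + M)
-90329/(((-15277 - 2502) + A) - s(-125)) = -90329/(((-15277 - 2502) - 1/13883) - (-3 - 125)) = -90329/((-17779 - 1/13883) - 1*(-128)) = -90329/(-246825858/13883 + 128) = -90329/(-245048834/13883) = -90329*(-13883/245048834) = 1254037507/245048834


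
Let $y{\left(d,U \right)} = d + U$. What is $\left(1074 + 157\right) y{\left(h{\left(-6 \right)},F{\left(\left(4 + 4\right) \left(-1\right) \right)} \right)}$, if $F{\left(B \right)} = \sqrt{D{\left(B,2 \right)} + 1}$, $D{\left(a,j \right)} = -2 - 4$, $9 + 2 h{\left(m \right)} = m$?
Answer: $- \frac{18465}{2} + 1231 i \sqrt{5} \approx -9232.5 + 2752.6 i$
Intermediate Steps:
$h{\left(m \right)} = - \frac{9}{2} + \frac{m}{2}$
$D{\left(a,j \right)} = -6$ ($D{\left(a,j \right)} = -2 - 4 = -6$)
$F{\left(B \right)} = i \sqrt{5}$ ($F{\left(B \right)} = \sqrt{-6 + 1} = \sqrt{-5} = i \sqrt{5}$)
$y{\left(d,U \right)} = U + d$
$\left(1074 + 157\right) y{\left(h{\left(-6 \right)},F{\left(\left(4 + 4\right) \left(-1\right) \right)} \right)} = \left(1074 + 157\right) \left(i \sqrt{5} + \left(- \frac{9}{2} + \frac{1}{2} \left(-6\right)\right)\right) = 1231 \left(i \sqrt{5} - \frac{15}{2}\right) = 1231 \left(- \frac{15}{2} + i \sqrt{5}\right) = - \frac{18465}{2} + 1231 i \sqrt{5}$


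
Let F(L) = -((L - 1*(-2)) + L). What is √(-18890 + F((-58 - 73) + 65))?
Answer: 2*I*√4690 ≈ 136.97*I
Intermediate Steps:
F(L) = -2 - 2*L (F(L) = -((L + 2) + L) = -((2 + L) + L) = -(2 + 2*L) = -2 - 2*L)
√(-18890 + F((-58 - 73) + 65)) = √(-18890 + (-2 - 2*((-58 - 73) + 65))) = √(-18890 + (-2 - 2*(-131 + 65))) = √(-18890 + (-2 - 2*(-66))) = √(-18890 + (-2 + 132)) = √(-18890 + 130) = √(-18760) = 2*I*√4690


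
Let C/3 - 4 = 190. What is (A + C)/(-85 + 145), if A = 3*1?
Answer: 39/4 ≈ 9.7500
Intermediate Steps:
C = 582 (C = 12 + 3*190 = 12 + 570 = 582)
A = 3
(A + C)/(-85 + 145) = (3 + 582)/(-85 + 145) = 585/60 = 585*(1/60) = 39/4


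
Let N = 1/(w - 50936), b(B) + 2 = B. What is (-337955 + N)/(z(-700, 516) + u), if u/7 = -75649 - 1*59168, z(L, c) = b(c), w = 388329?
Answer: 114023651314/318230764565 ≈ 0.35830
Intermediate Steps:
b(B) = -2 + B
z(L, c) = -2 + c
u = -943719 (u = 7*(-75649 - 1*59168) = 7*(-75649 - 59168) = 7*(-134817) = -943719)
N = 1/337393 (N = 1/(388329 - 50936) = 1/337393 ≈ 2.9639e-6)
(-337955 + N)/(z(-700, 516) + u) = (-337955 + 1/337393)/((-2 + 516) - 943719) = -114023651314/(337393*(514 - 943719)) = -114023651314/337393/(-943205) = -114023651314/337393*(-1/943205) = 114023651314/318230764565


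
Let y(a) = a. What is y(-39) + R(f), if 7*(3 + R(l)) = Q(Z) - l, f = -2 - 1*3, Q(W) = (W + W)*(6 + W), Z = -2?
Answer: -305/7 ≈ -43.571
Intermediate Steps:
Q(W) = 2*W*(6 + W) (Q(W) = (2*W)*(6 + W) = 2*W*(6 + W))
f = -5 (f = -2 - 3 = -5)
R(l) = -37/7 - l/7 (R(l) = -3 + (2*(-2)*(6 - 2) - l)/7 = -3 + (2*(-2)*4 - l)/7 = -3 + (-16 - l)/7 = -3 + (-16/7 - l/7) = -37/7 - l/7)
y(-39) + R(f) = -39 + (-37/7 - ⅐*(-5)) = -39 + (-37/7 + 5/7) = -39 - 32/7 = -305/7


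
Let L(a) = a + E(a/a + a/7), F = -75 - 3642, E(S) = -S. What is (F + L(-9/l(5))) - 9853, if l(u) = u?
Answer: -475039/35 ≈ -13573.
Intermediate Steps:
F = -3717
L(a) = -1 + 6*a/7 (L(a) = a - (a/a + a/7) = a - (1 + a*(⅐)) = a - (1 + a/7) = a + (-1 - a/7) = -1 + 6*a/7)
(F + L(-9/l(5))) - 9853 = (-3717 + (-1 + 6*(-9/5)/7)) - 9853 = (-3717 + (-1 + 6*(-9*⅕)/7)) - 9853 = (-3717 + (-1 + (6/7)*(-9/5))) - 9853 = (-3717 + (-1 - 54/35)) - 9853 = (-3717 - 89/35) - 9853 = -130184/35 - 9853 = -475039/35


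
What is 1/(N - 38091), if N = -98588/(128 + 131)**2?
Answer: -1369/52148591 ≈ -2.6252e-5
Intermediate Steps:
N = -2012/1369 (N = -98588/(259**2) = -98588/67081 = -98588*1/67081 = -2012/1369 ≈ -1.4697)
1/(N - 38091) = 1/(-2012/1369 - 38091) = 1/(-52148591/1369) = -1369/52148591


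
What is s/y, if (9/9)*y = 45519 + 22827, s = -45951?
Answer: -15317/22782 ≈ -0.67233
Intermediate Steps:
y = 68346 (y = 45519 + 22827 = 68346)
s/y = -45951/68346 = -45951*1/68346 = -15317/22782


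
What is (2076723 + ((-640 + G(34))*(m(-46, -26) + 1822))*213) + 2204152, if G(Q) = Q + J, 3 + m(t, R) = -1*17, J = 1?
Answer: -227933855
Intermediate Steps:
m(t, R) = -20 (m(t, R) = -3 - 1*17 = -3 - 17 = -20)
G(Q) = 1 + Q (G(Q) = Q + 1 = 1 + Q)
(2076723 + ((-640 + G(34))*(m(-46, -26) + 1822))*213) + 2204152 = (2076723 + ((-640 + (1 + 34))*(-20 + 1822))*213) + 2204152 = (2076723 + ((-640 + 35)*1802)*213) + 2204152 = (2076723 - 605*1802*213) + 2204152 = (2076723 - 1090210*213) + 2204152 = (2076723 - 232214730) + 2204152 = -230138007 + 2204152 = -227933855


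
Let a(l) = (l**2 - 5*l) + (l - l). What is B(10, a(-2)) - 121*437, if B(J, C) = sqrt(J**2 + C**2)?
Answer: -52877 + 2*sqrt(74) ≈ -52860.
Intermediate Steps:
a(l) = l**2 - 5*l (a(l) = (l**2 - 5*l) + 0 = l**2 - 5*l)
B(J, C) = sqrt(C**2 + J**2)
B(10, a(-2)) - 121*437 = sqrt((-2*(-5 - 2))**2 + 10**2) - 121*437 = sqrt((-2*(-7))**2 + 100) - 52877 = sqrt(14**2 + 100) - 52877 = sqrt(196 + 100) - 52877 = sqrt(296) - 52877 = 2*sqrt(74) - 52877 = -52877 + 2*sqrt(74)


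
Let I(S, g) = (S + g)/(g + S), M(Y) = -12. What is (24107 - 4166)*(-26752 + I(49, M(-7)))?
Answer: -533441691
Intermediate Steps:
I(S, g) = 1 (I(S, g) = (S + g)/(S + g) = 1)
(24107 - 4166)*(-26752 + I(49, M(-7))) = (24107 - 4166)*(-26752 + 1) = 19941*(-26751) = -533441691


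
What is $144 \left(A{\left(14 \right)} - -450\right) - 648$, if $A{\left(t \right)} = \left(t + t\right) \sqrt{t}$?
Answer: $64152 + 4032 \sqrt{14} \approx 79238.0$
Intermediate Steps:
$A{\left(t \right)} = 2 t^{\frac{3}{2}}$ ($A{\left(t \right)} = 2 t \sqrt{t} = 2 t^{\frac{3}{2}}$)
$144 \left(A{\left(14 \right)} - -450\right) - 648 = 144 \left(2 \cdot 14^{\frac{3}{2}} - -450\right) - 648 = 144 \left(2 \cdot 14 \sqrt{14} + 450\right) - 648 = 144 \left(28 \sqrt{14} + 450\right) - 648 = 144 \left(450 + 28 \sqrt{14}\right) - 648 = \left(64800 + 4032 \sqrt{14}\right) - 648 = 64152 + 4032 \sqrt{14}$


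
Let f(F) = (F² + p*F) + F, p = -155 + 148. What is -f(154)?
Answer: -22792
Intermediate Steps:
p = -7
f(F) = F² - 6*F (f(F) = (F² - 7*F) + F = F² - 6*F)
-f(154) = -154*(-6 + 154) = -154*148 = -1*22792 = -22792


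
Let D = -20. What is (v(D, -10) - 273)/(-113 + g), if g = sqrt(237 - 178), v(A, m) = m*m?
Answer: 19549/12710 + 173*sqrt(59)/12710 ≈ 1.6426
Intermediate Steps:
v(A, m) = m**2
g = sqrt(59) ≈ 7.6811
(v(D, -10) - 273)/(-113 + g) = ((-10)**2 - 273)/(-113 + sqrt(59)) = (100 - 273)/(-113 + sqrt(59)) = -173/(-113 + sqrt(59))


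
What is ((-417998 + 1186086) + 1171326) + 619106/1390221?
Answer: 2696214689600/1390221 ≈ 1.9394e+6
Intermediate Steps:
((-417998 + 1186086) + 1171326) + 619106/1390221 = (768088 + 1171326) + 619106*(1/1390221) = 1939414 + 619106/1390221 = 2696214689600/1390221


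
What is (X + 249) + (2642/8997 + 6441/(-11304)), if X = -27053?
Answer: -100964846343/3766744 ≈ -26804.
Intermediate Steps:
(X + 249) + (2642/8997 + 6441/(-11304)) = (-27053 + 249) + (2642/8997 + 6441/(-11304)) = -26804 + (2642*(1/8997) + 6441*(-1/11304)) = -26804 + (2642/8997 - 2147/3768) = -26804 - 1040167/3766744 = -100964846343/3766744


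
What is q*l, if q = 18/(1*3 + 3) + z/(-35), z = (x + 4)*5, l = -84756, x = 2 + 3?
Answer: -145296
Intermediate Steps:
x = 5
z = 45 (z = (5 + 4)*5 = 9*5 = 45)
q = 12/7 (q = 18/(1*3 + 3) + 45/(-35) = 18/(3 + 3) + 45*(-1/35) = 18/6 - 9/7 = 18*(⅙) - 9/7 = 3 - 9/7 = 12/7 ≈ 1.7143)
q*l = (12/7)*(-84756) = -145296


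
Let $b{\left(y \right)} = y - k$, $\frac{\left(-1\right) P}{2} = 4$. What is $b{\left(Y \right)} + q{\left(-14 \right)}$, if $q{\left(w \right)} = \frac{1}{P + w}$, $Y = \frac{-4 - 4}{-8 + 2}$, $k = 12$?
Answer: $- \frac{707}{66} \approx -10.712$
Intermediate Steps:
$P = -8$ ($P = \left(-2\right) 4 = -8$)
$Y = \frac{4}{3}$ ($Y = - \frac{8}{-6} = \left(-8\right) \left(- \frac{1}{6}\right) = \frac{4}{3} \approx 1.3333$)
$q{\left(w \right)} = \frac{1}{-8 + w}$
$b{\left(y \right)} = -12 + y$ ($b{\left(y \right)} = y - 12 = -12 + y$)
$b{\left(Y \right)} + q{\left(-14 \right)} = \left(-12 + \frac{4}{3}\right) + \frac{1}{-8 - 14} = - \frac{32}{3} + \frac{1}{-22} = - \frac{32}{3} - \frac{1}{22} = - \frac{707}{66}$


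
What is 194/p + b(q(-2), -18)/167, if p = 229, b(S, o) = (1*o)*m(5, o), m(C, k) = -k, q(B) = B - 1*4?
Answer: -41798/38243 ≈ -1.0930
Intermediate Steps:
q(B) = -4 + B (q(B) = B - 4 = -4 + B)
b(S, o) = -o² (b(S, o) = (1*o)*(-o) = o*(-o) = -o²)
194/p + b(q(-2), -18)/167 = 194/229 - 1*(-18)²/167 = 194*(1/229) - 1*324*(1/167) = 194/229 - 324*1/167 = 194/229 - 324/167 = -41798/38243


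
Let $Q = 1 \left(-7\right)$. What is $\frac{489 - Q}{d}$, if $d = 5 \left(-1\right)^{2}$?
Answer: $\frac{496}{5} \approx 99.2$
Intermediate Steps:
$Q = -7$
$d = 5$ ($d = 5 \cdot 1 = 5$)
$\frac{489 - Q}{d} = \frac{489 - -7}{5} = \left(489 + 7\right) \frac{1}{5} = 496 \cdot \frac{1}{5} = \frac{496}{5}$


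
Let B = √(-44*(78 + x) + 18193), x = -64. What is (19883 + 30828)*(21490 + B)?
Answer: 1089779390 + 456399*√217 ≈ 1.0965e+9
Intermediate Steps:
B = 9*√217 (B = √(-44*(78 - 64) + 18193) = √(-44*14 + 18193) = √(-1*616 + 18193) = √(-616 + 18193) = √17577 = 9*√217 ≈ 132.58)
(19883 + 30828)*(21490 + B) = (19883 + 30828)*(21490 + 9*√217) = 50711*(21490 + 9*√217) = 1089779390 + 456399*√217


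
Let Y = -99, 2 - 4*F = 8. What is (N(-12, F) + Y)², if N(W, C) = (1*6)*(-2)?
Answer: 12321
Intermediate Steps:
F = -3/2 (F = ½ - ¼*8 = ½ - 2 = -3/2 ≈ -1.5000)
N(W, C) = -12 (N(W, C) = 6*(-2) = -12)
(N(-12, F) + Y)² = (-12 - 99)² = (-111)² = 12321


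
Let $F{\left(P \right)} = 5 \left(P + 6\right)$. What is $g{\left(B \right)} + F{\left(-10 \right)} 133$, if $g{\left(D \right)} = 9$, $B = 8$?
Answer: $-2651$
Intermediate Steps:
$F{\left(P \right)} = 30 + 5 P$ ($F{\left(P \right)} = 5 \left(6 + P\right) = 30 + 5 P$)
$g{\left(B \right)} + F{\left(-10 \right)} 133 = 9 + \left(30 + 5 \left(-10\right)\right) 133 = 9 + \left(30 - 50\right) 133 = 9 - 2660 = -2651$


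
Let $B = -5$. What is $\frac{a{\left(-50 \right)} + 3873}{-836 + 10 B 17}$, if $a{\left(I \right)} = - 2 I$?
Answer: $- \frac{3973}{1686} \approx -2.3565$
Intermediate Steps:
$\frac{a{\left(-50 \right)} + 3873}{-836 + 10 B 17} = \frac{\left(-2\right) \left(-50\right) + 3873}{-836 + 10 \left(-5\right) 17} = \frac{100 + 3873}{-836 - 850} = \frac{3973}{-836 - 850} = \frac{3973}{-1686} = 3973 \left(- \frac{1}{1686}\right) = - \frac{3973}{1686}$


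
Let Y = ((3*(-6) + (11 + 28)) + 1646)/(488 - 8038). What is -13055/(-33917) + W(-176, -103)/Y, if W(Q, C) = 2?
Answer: -490384015/56539639 ≈ -8.6733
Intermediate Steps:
Y = -1667/7550 (Y = ((-18 + 39) + 1646)/(-7550) = (21 + 1646)*(-1/7550) = 1667*(-1/7550) = -1667/7550 ≈ -0.22079)
-13055/(-33917) + W(-176, -103)/Y = -13055/(-33917) + 2/(-1667/7550) = -13055*(-1/33917) + 2*(-7550/1667) = 13055/33917 - 15100/1667 = -490384015/56539639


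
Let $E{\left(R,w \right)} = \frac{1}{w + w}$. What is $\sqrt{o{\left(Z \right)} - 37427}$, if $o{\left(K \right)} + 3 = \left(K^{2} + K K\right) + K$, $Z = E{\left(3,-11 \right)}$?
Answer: $\frac{i \sqrt{4529035}}{11} \approx 193.47 i$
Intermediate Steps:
$E{\left(R,w \right)} = \frac{1}{2 w}$
$Z = - \frac{1}{22}$ ($Z = \frac{1}{2 \left(-11\right)} = \frac{1}{2} \left(- \frac{1}{11}\right) = - \frac{1}{22} \approx -0.045455$)
$o{\left(K \right)} = -3 + K + 2 K^{2}$ ($o{\left(K \right)} = -3 + \left(\left(K^{2} + K K\right) + K\right) = -3 + \left(\left(K^{2} + K^{2}\right) + K\right) = -3 + \left(2 K^{2} + K\right) = -3 + \left(K + 2 K^{2}\right) = -3 + K + 2 K^{2}$)
$\sqrt{o{\left(Z \right)} - 37427} = \sqrt{\left(-3 - \frac{1}{22} + 2 \left(- \frac{1}{22}\right)^{2}\right) - 37427} = \sqrt{\left(-3 - \frac{1}{22} + 2 \cdot \frac{1}{484}\right) - 37427} = \sqrt{\left(-3 - \frac{1}{22} + \frac{1}{242}\right) - 37427} = \sqrt{- \frac{368}{121} - 37427} = \sqrt{- \frac{4529035}{121}} = \frac{i \sqrt{4529035}}{11}$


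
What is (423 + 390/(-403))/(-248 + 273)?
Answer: 13083/775 ≈ 16.881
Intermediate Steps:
(423 + 390/(-403))/(-248 + 273) = (423 + 390*(-1/403))/25 = (423 - 30/31)*(1/25) = (13083/31)*(1/25) = 13083/775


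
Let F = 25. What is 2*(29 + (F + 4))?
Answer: 116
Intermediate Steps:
2*(29 + (F + 4)) = 2*(29 + (25 + 4)) = 2*(29 + 29) = 2*58 = 116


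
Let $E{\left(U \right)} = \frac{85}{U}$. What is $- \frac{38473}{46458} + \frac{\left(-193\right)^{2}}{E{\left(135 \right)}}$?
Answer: $\frac{46723225093}{789786} \approx 59159.0$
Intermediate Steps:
$- \frac{38473}{46458} + \frac{\left(-193\right)^{2}}{E{\left(135 \right)}} = - \frac{38473}{46458} + \frac{\left(-193\right)^{2}}{85 \cdot \frac{1}{135}} = \left(-38473\right) \frac{1}{46458} + \frac{37249}{85 \cdot \frac{1}{135}} = - \frac{38473}{46458} + \frac{37249}{\frac{17}{27}} = - \frac{38473}{46458} + 37249 \cdot \frac{27}{17} = - \frac{38473}{46458} + \frac{1005723}{17} = \frac{46723225093}{789786}$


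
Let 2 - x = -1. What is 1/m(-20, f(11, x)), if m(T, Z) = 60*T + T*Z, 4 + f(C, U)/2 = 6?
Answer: -1/1280 ≈ -0.00078125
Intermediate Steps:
x = 3 (x = 2 - 1*(-1) = 2 + 1 = 3)
f(C, U) = 4 (f(C, U) = -8 + 2*6 = -8 + 12 = 4)
1/m(-20, f(11, x)) = 1/(-20*(60 + 4)) = 1/(-20*64) = 1/(-1280) = -1/1280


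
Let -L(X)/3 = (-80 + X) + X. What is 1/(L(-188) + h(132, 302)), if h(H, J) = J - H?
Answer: 1/1538 ≈ 0.00065020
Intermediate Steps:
L(X) = 240 - 6*X (L(X) = -3*((-80 + X) + X) = -3*(-80 + 2*X) = 240 - 6*X)
1/(L(-188) + h(132, 302)) = 1/((240 - 6*(-188)) + (302 - 1*132)) = 1/((240 + 1128) + (302 - 132)) = 1/(1368 + 170) = 1/1538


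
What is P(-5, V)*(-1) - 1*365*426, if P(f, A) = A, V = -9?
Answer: -155481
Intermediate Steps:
P(-5, V)*(-1) - 1*365*426 = -9*(-1) - 1*365*426 = 9 - 365*426 = 9 - 155490 = -155481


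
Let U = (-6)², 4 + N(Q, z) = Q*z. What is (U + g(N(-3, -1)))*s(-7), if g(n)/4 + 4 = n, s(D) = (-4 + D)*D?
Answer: 1232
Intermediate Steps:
s(D) = D*(-4 + D)
N(Q, z) = -4 + Q*z
g(n) = -16 + 4*n
U = 36
(U + g(N(-3, -1)))*s(-7) = (36 + (-16 + 4*(-4 - 3*(-1))))*(-7*(-4 - 7)) = (36 + (-16 + 4*(-4 + 3)))*(-7*(-11)) = (36 + (-16 + 4*(-1)))*77 = (36 + (-16 - 4))*77 = (36 - 20)*77 = 16*77 = 1232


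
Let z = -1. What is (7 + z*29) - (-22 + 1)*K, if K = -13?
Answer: -295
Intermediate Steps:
(7 + z*29) - (-22 + 1)*K = (7 - 1*29) - (-22 + 1)*(-13) = (7 - 29) - (-21)*(-13) = -22 - 1*273 = -22 - 273 = -295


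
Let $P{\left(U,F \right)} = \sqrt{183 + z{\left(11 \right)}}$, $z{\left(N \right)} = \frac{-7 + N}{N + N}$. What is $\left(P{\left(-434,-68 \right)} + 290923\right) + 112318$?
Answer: $403241 + \frac{\sqrt{22165}}{11} \approx 4.0325 \cdot 10^{5}$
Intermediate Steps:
$z{\left(N \right)} = \frac{-7 + N}{2 N}$
$P{\left(U,F \right)} = \frac{\sqrt{22165}}{11}$ ($P{\left(U,F \right)} = \sqrt{183 + \frac{-7 + 11}{2 \cdot 11}} = \sqrt{183 + \frac{1}{2} \cdot \frac{1}{11} \cdot 4} = \sqrt{183 + \frac{2}{11}} = \sqrt{\frac{2015}{11}} = \frac{\sqrt{22165}}{11}$)
$\left(P{\left(-434,-68 \right)} + 290923\right) + 112318 = \left(\frac{\sqrt{22165}}{11} + 290923\right) + 112318 = \left(290923 + \frac{\sqrt{22165}}{11}\right) + 112318 = 403241 + \frac{\sqrt{22165}}{11}$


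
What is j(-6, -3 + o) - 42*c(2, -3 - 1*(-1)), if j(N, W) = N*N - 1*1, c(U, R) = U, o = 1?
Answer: -49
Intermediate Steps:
j(N, W) = -1 + N**2 (j(N, W) = N**2 - 1 = -1 + N**2)
j(-6, -3 + o) - 42*c(2, -3 - 1*(-1)) = (-1 + (-6)**2) - 42*2 = (-1 + 36) - 84 = 35 - 84 = -49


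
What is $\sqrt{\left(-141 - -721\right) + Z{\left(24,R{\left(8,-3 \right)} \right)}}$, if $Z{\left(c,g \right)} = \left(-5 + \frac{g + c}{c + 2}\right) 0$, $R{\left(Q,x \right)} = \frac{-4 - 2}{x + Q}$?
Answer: $2 \sqrt{145} \approx 24.083$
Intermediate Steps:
$R{\left(Q,x \right)} = - \frac{6}{Q + x}$
$Z{\left(c,g \right)} = 0$ ($Z{\left(c,g \right)} = \left(-5 + \frac{c + g}{2 + c}\right) 0 = 0$)
$\sqrt{\left(-141 - -721\right) + Z{\left(24,R{\left(8,-3 \right)} \right)}} = \sqrt{\left(-141 - -721\right) + 0} = \sqrt{\left(-141 + 721\right) + 0} = \sqrt{580 + 0} = \sqrt{580} = 2 \sqrt{145}$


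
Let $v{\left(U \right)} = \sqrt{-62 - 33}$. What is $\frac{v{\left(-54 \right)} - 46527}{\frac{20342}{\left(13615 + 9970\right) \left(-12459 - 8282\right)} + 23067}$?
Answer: $- \frac{3251416331085}{1611976279879} + \frac{69882355 i \sqrt{95}}{1611976279879} \approx -2.017 + 0.00042254 i$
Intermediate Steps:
$v{\left(U \right)} = i \sqrt{95}$ ($v{\left(U \right)} = \sqrt{-95} = i \sqrt{95}$)
$\frac{v{\left(-54 \right)} - 46527}{\frac{20342}{\left(13615 + 9970\right) \left(-12459 - 8282\right)} + 23067} = \frac{i \sqrt{95} - 46527}{\frac{20342}{\left(13615 + 9970\right) \left(-12459 - 8282\right)} + 23067} = \frac{-46527 + i \sqrt{95}}{\frac{20342}{23585 \left(-20741\right)} + 23067} = \frac{-46527 + i \sqrt{95}}{\frac{20342}{-489176485} + 23067} = \frac{-46527 + i \sqrt{95}}{20342 \left(- \frac{1}{489176485}\right) + 23067} = \frac{-46527 + i \sqrt{95}}{- \frac{2906}{69882355} + 23067} = \frac{-46527 + i \sqrt{95}}{\frac{1611976279879}{69882355}} = \left(-46527 + i \sqrt{95}\right) \frac{69882355}{1611976279879} = - \frac{3251416331085}{1611976279879} + \frac{69882355 i \sqrt{95}}{1611976279879}$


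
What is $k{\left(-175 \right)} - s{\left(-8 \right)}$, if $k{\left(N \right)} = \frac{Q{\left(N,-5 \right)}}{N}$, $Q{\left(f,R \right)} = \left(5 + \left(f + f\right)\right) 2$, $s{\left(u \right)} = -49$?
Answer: $\frac{1853}{35} \approx 52.943$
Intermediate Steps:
$Q{\left(f,R \right)} = 10 + 4 f$ ($Q{\left(f,R \right)} = \left(5 + 2 f\right) 2 = 10 + 4 f$)
$k{\left(N \right)} = \frac{10 + 4 N}{N}$
$k{\left(-175 \right)} - s{\left(-8 \right)} = \left(4 + \frac{10}{-175}\right) - -49 = \left(4 + 10 \left(- \frac{1}{175}\right)\right) + 49 = \left(4 - \frac{2}{35}\right) + 49 = \frac{138}{35} + 49 = \frac{1853}{35}$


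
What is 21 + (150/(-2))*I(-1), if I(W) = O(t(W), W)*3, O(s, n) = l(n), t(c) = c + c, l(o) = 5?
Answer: -1104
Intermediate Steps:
t(c) = 2*c
O(s, n) = 5
I(W) = 15 (I(W) = 5*3 = 15)
21 + (150/(-2))*I(-1) = 21 + (150/(-2))*15 = 21 + (150*(-½))*15 = 21 - 75*15 = 21 - 1125 = -1104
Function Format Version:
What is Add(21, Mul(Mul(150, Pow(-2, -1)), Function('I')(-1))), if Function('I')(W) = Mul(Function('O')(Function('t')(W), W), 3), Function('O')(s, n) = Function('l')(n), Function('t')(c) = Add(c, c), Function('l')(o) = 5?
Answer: -1104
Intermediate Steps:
Function('t')(c) = Mul(2, c)
Function('O')(s, n) = 5
Function('I')(W) = 15 (Function('I')(W) = Mul(5, 3) = 15)
Add(21, Mul(Mul(150, Pow(-2, -1)), Function('I')(-1))) = Add(21, Mul(Mul(150, Pow(-2, -1)), 15)) = Add(21, Mul(Mul(150, Rational(-1, 2)), 15)) = Add(21, Mul(-75, 15)) = Add(21, -1125) = -1104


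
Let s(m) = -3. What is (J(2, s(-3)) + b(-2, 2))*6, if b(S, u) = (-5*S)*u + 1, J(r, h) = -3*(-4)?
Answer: 198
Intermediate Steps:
J(r, h) = 12
b(S, u) = 1 - 5*S*u (b(S, u) = -5*S*u + 1 = 1 - 5*S*u)
(J(2, s(-3)) + b(-2, 2))*6 = (12 + (1 - 5*(-2)*2))*6 = (12 + (1 + 20))*6 = (12 + 21)*6 = 33*6 = 198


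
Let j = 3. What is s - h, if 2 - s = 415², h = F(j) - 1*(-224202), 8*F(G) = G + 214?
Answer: -3171617/8 ≈ -3.9645e+5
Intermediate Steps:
F(G) = 107/4 + G/8 (F(G) = (G + 214)/8 = (214 + G)/8 = 107/4 + G/8)
h = 1793833/8 (h = (107/4 + (⅛)*3) - 1*(-224202) = (107/4 + 3/8) + 224202 = 217/8 + 224202 = 1793833/8 ≈ 2.2423e+5)
s = -172223 (s = 2 - 1*415² = 2 - 1*172225 = 2 - 172225 = -172223)
s - h = -172223 - 1*1793833/8 = -172223 - 1793833/8 = -3171617/8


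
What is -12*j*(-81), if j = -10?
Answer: -9720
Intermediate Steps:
-12*j*(-81) = -12*(-10)*(-81) = 120*(-81) = -9720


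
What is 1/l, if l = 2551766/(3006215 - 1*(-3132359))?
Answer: 3069287/1275883 ≈ 2.4056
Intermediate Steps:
l = 1275883/3069287 (l = 2551766/(3006215 + 3132359) = 2551766/6138574 = 2551766*(1/6138574) = 1275883/3069287 ≈ 0.41569)
1/l = 1/(1275883/3069287) = 3069287/1275883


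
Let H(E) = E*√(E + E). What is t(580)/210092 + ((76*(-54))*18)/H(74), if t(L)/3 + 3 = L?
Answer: 1731/210092 - 18468*√37/1369 ≈ -82.049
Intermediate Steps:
t(L) = -9 + 3*L
H(E) = √2*E^(3/2) (H(E) = E*√(2*E) = E*(√2*√E) = √2*E^(3/2))
t(580)/210092 + ((76*(-54))*18)/H(74) = (-9 + 3*580)/210092 + ((76*(-54))*18)/((√2*74^(3/2))) = (-9 + 1740)*(1/210092) + (-4104*18)/((√2*(74*√74))) = 1731*(1/210092) - 73872*√37/5476 = 1731/210092 - 18468*√37/1369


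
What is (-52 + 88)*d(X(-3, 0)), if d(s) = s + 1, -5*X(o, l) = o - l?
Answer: 288/5 ≈ 57.600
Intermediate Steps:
X(o, l) = -o/5 + l/5 (X(o, l) = -(o - l)/5 = -o/5 + l/5)
d(s) = 1 + s
(-52 + 88)*d(X(-3, 0)) = (-52 + 88)*(1 + (-⅕*(-3) + (⅕)*0)) = 36*(1 + (⅗ + 0)) = 36*(1 + ⅗) = 36*(8/5) = 288/5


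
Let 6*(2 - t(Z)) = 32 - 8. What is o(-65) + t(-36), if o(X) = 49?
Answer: 47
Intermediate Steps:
t(Z) = -2 (t(Z) = 2 - (32 - 8)/6 = 2 - ⅙*24 = 2 - 4 = -2)
o(-65) + t(-36) = 49 - 2 = 47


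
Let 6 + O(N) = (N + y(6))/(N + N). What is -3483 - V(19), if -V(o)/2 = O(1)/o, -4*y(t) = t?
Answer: -132379/38 ≈ -3483.7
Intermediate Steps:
y(t) = -t/4
O(N) = -6 + (-3/2 + N)/(2*N) (O(N) = -6 + (N - ¼*6)/(N + N) = -6 + (N - 3/2)/((2*N)) = -6 + (-3/2 + N)*(1/(2*N)) = -6 + (-3/2 + N)/(2*N))
V(o) = 25/(2*o) (V(o) = -2*(¼)*(-3 - 22*1)/1/o = -2*(¼)*1*(-3 - 22)/o = -2*(¼)*1*(-25)/o = -(-25)/(2*o) = 25/(2*o))
-3483 - V(19) = -3483 - 25/(2*19) = -3483 - 1*25/38 = -3483 - 25/38 = -132379/38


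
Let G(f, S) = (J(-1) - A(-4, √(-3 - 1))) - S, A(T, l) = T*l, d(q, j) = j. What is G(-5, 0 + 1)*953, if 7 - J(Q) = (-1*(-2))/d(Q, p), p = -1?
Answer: 7624 + 7624*I ≈ 7624.0 + 7624.0*I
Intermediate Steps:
J(Q) = 9 (J(Q) = 7 - (-1*(-2))/(-1) = 7 - 2*(-1) = 7 - 1*(-2) = 7 + 2 = 9)
G(f, S) = 9 - S + 8*I (G(f, S) = (9 - (-4)*√(-3 - 1)) - S = (9 - (-4)*√(-4)) - S = (9 - (-4)*2*I) - S = (9 - (-8)*I) - S = (9 + 8*I) - S = 9 - S + 8*I)
G(-5, 0 + 1)*953 = (9 - (0 + 1) + 8*I)*953 = (9 - 1*1 + 8*I)*953 = (9 - 1 + 8*I)*953 = (8 + 8*I)*953 = 7624 + 7624*I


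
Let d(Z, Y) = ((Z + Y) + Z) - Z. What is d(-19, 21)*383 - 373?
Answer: 393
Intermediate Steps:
d(Z, Y) = Y + Z (d(Z, Y) = ((Y + Z) + Z) - Z = (Y + 2*Z) - Z = Y + Z)
d(-19, 21)*383 - 373 = (21 - 19)*383 - 373 = 2*383 - 373 = 766 - 373 = 393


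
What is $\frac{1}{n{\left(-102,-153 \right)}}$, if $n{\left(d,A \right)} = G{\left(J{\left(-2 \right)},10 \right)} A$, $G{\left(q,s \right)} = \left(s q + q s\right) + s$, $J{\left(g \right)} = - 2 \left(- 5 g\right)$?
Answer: $\frac{1}{59670} \approx 1.6759 \cdot 10^{-5}$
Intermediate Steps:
$J{\left(g \right)} = 10 g$
$G{\left(q,s \right)} = s + 2 q s$ ($G{\left(q,s \right)} = \left(q s + q s\right) + s = 2 q s + s = s + 2 q s$)
$n{\left(d,A \right)} = - 390 A$ ($n{\left(d,A \right)} = 10 \left(1 + 2 \cdot 10 \left(-2\right)\right) A = 10 \left(1 + 2 \left(-20\right)\right) A = 10 \left(1 - 40\right) A = 10 \left(-39\right) A = - 390 A$)
$\frac{1}{n{\left(-102,-153 \right)}} = \frac{1}{\left(-390\right) \left(-153\right)} = \frac{1}{59670}$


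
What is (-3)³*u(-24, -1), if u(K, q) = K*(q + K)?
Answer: -16200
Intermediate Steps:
u(K, q) = K*(K + q)
(-3)³*u(-24, -1) = (-3)³*(-24*(-24 - 1)) = -(-648)*(-25) = -27*600 = -16200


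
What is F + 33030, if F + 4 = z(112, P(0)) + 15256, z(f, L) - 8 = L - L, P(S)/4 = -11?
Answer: 48290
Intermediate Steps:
P(S) = -44 (P(S) = 4*(-11) = -44)
z(f, L) = 8 (z(f, L) = 8 + (L - L) = 8 + 0 = 8)
F = 15260 (F = -4 + (8 + 15256) = -4 + 15264 = 15260)
F + 33030 = 15260 + 33030 = 48290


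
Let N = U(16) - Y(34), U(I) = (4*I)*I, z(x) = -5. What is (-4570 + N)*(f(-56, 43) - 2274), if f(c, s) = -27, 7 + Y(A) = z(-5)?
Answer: 8131734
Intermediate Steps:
Y(A) = -12 (Y(A) = -7 - 5 = -12)
U(I) = 4*I²
N = 1036 (N = 4*16² - 1*(-12) = 4*256 + 12 = 1024 + 12 = 1036)
(-4570 + N)*(f(-56, 43) - 2274) = (-4570 + 1036)*(-27 - 2274) = -3534*(-2301) = 8131734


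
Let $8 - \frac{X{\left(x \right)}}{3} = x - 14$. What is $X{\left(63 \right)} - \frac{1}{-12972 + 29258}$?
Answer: $- \frac{2003179}{16286} \approx -123.0$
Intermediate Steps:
$X{\left(x \right)} = 66 - 3 x$ ($X{\left(x \right)} = 24 - 3 \left(x - 14\right) = 24 - 3 \left(-14 + x\right) = 24 - \left(-42 + 3 x\right) = 66 - 3 x$)
$X{\left(63 \right)} - \frac{1}{-12972 + 29258} = \left(66 - 189\right) - \frac{1}{-12972 + 29258} = \left(66 - 189\right) - \frac{1}{16286} = -123 - \frac{1}{16286} = - \frac{2003179}{16286}$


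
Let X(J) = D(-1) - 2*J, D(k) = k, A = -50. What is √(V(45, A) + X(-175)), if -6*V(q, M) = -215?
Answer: √13854/6 ≈ 19.617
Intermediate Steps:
X(J) = -1 - 2*J
V(q, M) = 215/6 (V(q, M) = -⅙*(-215) = 215/6)
√(V(45, A) + X(-175)) = √(215/6 + (-1 - 2*(-175))) = √(215/6 + (-1 + 350)) = √(215/6 + 349) = √(2309/6) = √13854/6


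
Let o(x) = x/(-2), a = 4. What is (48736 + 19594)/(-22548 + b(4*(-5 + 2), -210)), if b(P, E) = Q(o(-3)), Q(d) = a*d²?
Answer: -68330/22539 ≈ -3.0316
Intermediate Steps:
o(x) = -x/2 (o(x) = x*(-½) = -x/2)
Q(d) = 4*d²
b(P, E) = 9 (b(P, E) = 4*(-½*(-3))² = 4*(3/2)² = 4*(9/4) = 9)
(48736 + 19594)/(-22548 + b(4*(-5 + 2), -210)) = (48736 + 19594)/(-22548 + 9) = 68330/(-22539) = 68330*(-1/22539) = -68330/22539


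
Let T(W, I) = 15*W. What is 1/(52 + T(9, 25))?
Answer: 1/187 ≈ 0.0053476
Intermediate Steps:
1/(52 + T(9, 25)) = 1/(52 + 15*9) = 1/(52 + 135) = 1/187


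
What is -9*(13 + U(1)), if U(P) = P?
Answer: -126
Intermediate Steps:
-9*(13 + U(1)) = -9*(13 + 1) = -9*14 = -126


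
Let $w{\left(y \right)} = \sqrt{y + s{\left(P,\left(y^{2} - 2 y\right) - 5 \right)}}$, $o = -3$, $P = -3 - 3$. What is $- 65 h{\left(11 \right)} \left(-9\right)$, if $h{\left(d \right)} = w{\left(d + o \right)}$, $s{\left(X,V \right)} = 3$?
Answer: $585 \sqrt{11} \approx 1940.2$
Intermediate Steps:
$P = -6$ ($P = -3 - 3 = -6$)
$w{\left(y \right)} = \sqrt{3 + y}$ ($w{\left(y \right)} = \sqrt{y + 3} = \sqrt{3 + y}$)
$h{\left(d \right)} = \sqrt{d}$ ($h{\left(d \right)} = \sqrt{3 + \left(d - 3\right)} = \sqrt{3 + \left(-3 + d\right)} = \sqrt{d}$)
$- 65 h{\left(11 \right)} \left(-9\right) = - 65 \sqrt{11} \left(-9\right) = 585 \sqrt{11}$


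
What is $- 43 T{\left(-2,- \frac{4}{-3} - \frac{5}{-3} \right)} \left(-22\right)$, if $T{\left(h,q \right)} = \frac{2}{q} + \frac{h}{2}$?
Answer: $- \frac{946}{3} \approx -315.33$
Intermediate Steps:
$T{\left(h,q \right)} = \frac{h}{2} + \frac{2}{q}$ ($T{\left(h,q \right)} = \frac{2}{q} + h \frac{1}{2} = \frac{2}{q} + \frac{h}{2} = \frac{h}{2} + \frac{2}{q}$)
$- 43 T{\left(-2,- \frac{4}{-3} - \frac{5}{-3} \right)} \left(-22\right) = - 43 \left(\frac{1}{2} \left(-2\right) + \frac{2}{- \frac{4}{-3} - \frac{5}{-3}}\right) \left(-22\right) = - 43 \left(-1 + \frac{2}{\left(-4\right) \left(- \frac{1}{3}\right) - - \frac{5}{3}}\right) \left(-22\right) = - 43 \left(-1 + \frac{2}{\frac{4}{3} + \frac{5}{3}}\right) \left(-22\right) = - 43 \left(-1 + \frac{2}{3}\right) \left(-22\right) = \left(-43\right) \left(- \frac{1}{3}\right) \left(-22\right) = \frac{43}{3} \left(-22\right) = - \frac{946}{3}$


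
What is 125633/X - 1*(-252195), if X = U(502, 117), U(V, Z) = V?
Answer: 126727523/502 ≈ 2.5245e+5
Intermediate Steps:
X = 502
125633/X - 1*(-252195) = 125633/502 - 1*(-252195) = 125633*(1/502) + 252195 = 125633/502 + 252195 = 126727523/502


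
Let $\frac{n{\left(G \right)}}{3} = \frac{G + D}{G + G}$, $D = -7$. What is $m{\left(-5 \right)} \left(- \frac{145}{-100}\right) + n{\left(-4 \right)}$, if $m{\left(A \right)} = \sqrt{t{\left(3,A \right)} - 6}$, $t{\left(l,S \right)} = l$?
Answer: $\frac{33}{8} + \frac{29 i \sqrt{3}}{20} \approx 4.125 + 2.5115 i$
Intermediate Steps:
$m{\left(A \right)} = i \sqrt{3}$ ($m{\left(A \right)} = \sqrt{3 - 6} = \sqrt{-3} = i \sqrt{3}$)
$n{\left(G \right)} = \frac{3 \left(-7 + G\right)}{2 G}$ ($n{\left(G \right)} = 3 \frac{G - 7}{G + G} = 3 \frac{-7 + G}{2 G} = \frac{3 \left(-7 + G\right)}{2 G}$)
$m{\left(-5 \right)} \left(- \frac{145}{-100}\right) + n{\left(-4 \right)} = i \sqrt{3} \left(- \frac{145}{-100}\right) + \frac{3 \left(-7 - 4\right)}{2 \left(-4\right)} = i \sqrt{3} \left(\left(-145\right) \left(- \frac{1}{100}\right)\right) + \frac{3}{2} \left(- \frac{1}{4}\right) \left(-11\right) = i \sqrt{3} \cdot \frac{29}{20} + \frac{33}{8} = \frac{29 i \sqrt{3}}{20} + \frac{33}{8} = \frac{33}{8} + \frac{29 i \sqrt{3}}{20}$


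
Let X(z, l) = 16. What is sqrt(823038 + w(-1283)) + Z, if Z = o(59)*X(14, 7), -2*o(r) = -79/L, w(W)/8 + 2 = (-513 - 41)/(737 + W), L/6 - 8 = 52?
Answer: 79/45 + sqrt(61339611606)/273 ≈ 908.97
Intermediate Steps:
L = 360 (L = 48 + 6*52 = 48 + 312 = 360)
w(W) = -16 - 4432/(737 + W) (w(W) = -16 + 8*((-513 - 41)/(737 + W)) = -16 + 8*(-554/(737 + W)) = -16 - 4432/(737 + W))
o(r) = 79/720 (o(r) = -(-79)/(2*360) = -1/2*(-79/360) = 79/720)
Z = 79/45 (Z = (79/720)*16 = 79/45 ≈ 1.7556)
sqrt(823038 + w(-1283)) + Z = sqrt(823038 + 16*(-1014 - 1*(-1283))/(737 - 1283)) + 79/45 = sqrt(823038 + 16*(-1014 + 1283)/(-546)) + 79/45 = sqrt(823038 + 16*(-1/546)*269) + 79/45 = sqrt(823038 - 2152/273) + 79/45 = sqrt(224687222/273) + 79/45 = sqrt(61339611606)/273 + 79/45 = 79/45 + sqrt(61339611606)/273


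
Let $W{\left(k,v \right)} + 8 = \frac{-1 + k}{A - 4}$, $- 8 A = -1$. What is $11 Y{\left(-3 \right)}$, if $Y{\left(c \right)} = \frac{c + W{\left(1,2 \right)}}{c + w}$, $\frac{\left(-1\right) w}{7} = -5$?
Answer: $- \frac{121}{32} \approx -3.7813$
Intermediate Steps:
$A = \frac{1}{8}$ ($A = \left(- \frac{1}{8}\right) \left(-1\right) = \frac{1}{8} \approx 0.125$)
$W{\left(k,v \right)} = - \frac{240}{31} - \frac{8 k}{31}$ ($W{\left(k,v \right)} = -8 + \frac{-1 + k}{\frac{1}{8} - 4} = -8 + \frac{-1 + k}{- \frac{31}{8}} = -8 + \left(-1 + k\right) \left(- \frac{8}{31}\right) = -8 - \left(- \frac{8}{31} + \frac{8 k}{31}\right) = - \frac{240}{31} - \frac{8 k}{31}$)
$w = 35$ ($w = \left(-7\right) \left(-5\right) = 35$)
$Y{\left(c \right)} = \frac{-8 + c}{35 + c}$ ($Y{\left(c \right)} = \frac{c - 8}{c + 35} = \frac{c - 8}{35 + c} = \frac{-8 + c}{35 + c}$)
$11 Y{\left(-3 \right)} = 11 \frac{-8 - 3}{35 - 3} = 11 \cdot \frac{1}{32} \left(-11\right) = 11 \left(- \frac{11}{32}\right) = - \frac{121}{32}$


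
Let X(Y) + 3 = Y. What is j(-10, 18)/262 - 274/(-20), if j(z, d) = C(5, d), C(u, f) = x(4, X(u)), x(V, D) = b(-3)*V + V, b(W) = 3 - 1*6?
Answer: 17907/1310 ≈ 13.669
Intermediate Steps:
b(W) = -3 (b(W) = 3 - 6 = -3)
X(Y) = -3 + Y
x(V, D) = -2*V (x(V, D) = -3*V + V = -2*V)
C(u, f) = -8 (C(u, f) = -2*4 = -8)
j(z, d) = -8
j(-10, 18)/262 - 274/(-20) = -8/262 - 274/(-20) = -8*1/262 - 274*(-1/20) = -4/131 + 137/10 = 17907/1310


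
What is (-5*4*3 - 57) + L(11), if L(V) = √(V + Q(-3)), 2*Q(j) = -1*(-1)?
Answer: -117 + √46/2 ≈ -113.61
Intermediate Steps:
Q(j) = ½ (Q(j) = (-1*(-1))/2 = (½)*1 = ½)
L(V) = √(½ + V) (L(V) = √(V + ½) = √(½ + V))
(-5*4*3 - 57) + L(11) = (-5*4*3 - 57) + √(2 + 4*11)/2 = (-20*3 - 57) + √(2 + 44)/2 = (-60 - 57) + √46/2 = -117 + √46/2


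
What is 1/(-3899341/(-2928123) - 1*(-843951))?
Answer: 2928123/2471196233314 ≈ 1.1849e-6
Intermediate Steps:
1/(-3899341/(-2928123) - 1*(-843951)) = 1/(-3899341*(-1/2928123) + 843951) = 1/(3899341/2928123 + 843951) = 1/(2471196233314/2928123) = 2928123/2471196233314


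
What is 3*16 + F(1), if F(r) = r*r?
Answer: 49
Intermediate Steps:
F(r) = r²
3*16 + F(1) = 3*16 + 1² = 48 + 1 = 49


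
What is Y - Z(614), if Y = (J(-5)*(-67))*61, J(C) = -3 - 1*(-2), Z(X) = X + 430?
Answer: 3043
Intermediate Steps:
Z(X) = 430 + X
J(C) = -1 (J(C) = -3 + 2 = -1)
Y = 4087 (Y = -1*(-67)*61 = 67*61 = 4087)
Y - Z(614) = 4087 - (430 + 614) = 4087 - 1*1044 = 4087 - 1044 = 3043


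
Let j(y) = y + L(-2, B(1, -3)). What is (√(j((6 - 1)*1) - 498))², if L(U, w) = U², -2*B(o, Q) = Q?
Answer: -489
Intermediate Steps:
B(o, Q) = -Q/2
j(y) = 4 + y (j(y) = y + (-2)² = y + 4 = 4 + y)
(√(j((6 - 1)*1) - 498))² = (√((4 + (6 - 1)*1) - 498))² = (√((4 + 5*1) - 498))² = (√((4 + 5) - 498))² = (√(9 - 498))² = (√(-489))² = (I*√489)² = -489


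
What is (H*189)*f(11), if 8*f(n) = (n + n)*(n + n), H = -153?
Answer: -3498957/2 ≈ -1.7495e+6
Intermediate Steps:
f(n) = n²/2 (f(n) = ((n + n)*(n + n))/8 = ((2*n)*(2*n))/8 = (4*n²)/8 = n²/2)
(H*189)*f(11) = (-153*189)*((½)*11²) = -28917*121/2 = -3498957/2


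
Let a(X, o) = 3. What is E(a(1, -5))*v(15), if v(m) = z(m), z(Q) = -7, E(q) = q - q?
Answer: 0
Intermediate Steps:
E(q) = 0
v(m) = -7
E(a(1, -5))*v(15) = 0*(-7) = 0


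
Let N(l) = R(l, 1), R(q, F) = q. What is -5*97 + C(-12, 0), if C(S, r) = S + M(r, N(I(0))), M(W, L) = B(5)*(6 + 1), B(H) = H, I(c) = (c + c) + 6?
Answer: -462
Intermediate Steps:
I(c) = 6 + 2*c (I(c) = 2*c + 6 = 6 + 2*c)
N(l) = l
M(W, L) = 35 (M(W, L) = 5*(6 + 1) = 5*7 = 35)
C(S, r) = 35 + S (C(S, r) = S + 35 = 35 + S)
-5*97 + C(-12, 0) = -5*97 + (35 - 12) = -485 + 23 = -462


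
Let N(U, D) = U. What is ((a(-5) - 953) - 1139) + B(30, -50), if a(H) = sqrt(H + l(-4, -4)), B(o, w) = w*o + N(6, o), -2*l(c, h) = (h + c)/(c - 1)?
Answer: -3586 + I*sqrt(145)/5 ≈ -3586.0 + 2.4083*I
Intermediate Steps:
l(c, h) = -(c + h)/(2*(-1 + c)) (l(c, h) = -(h + c)/(2*(c - 1)) = -(c + h)/(2*(-1 + c)))
B(o, w) = 6 + o*w (B(o, w) = w*o + 6 = o*w + 6 = 6 + o*w)
a(H) = sqrt(-4/5 + H) (a(H) = sqrt(H + (-1*(-4) - 1*(-4))/(2*(-1 - 4))) = sqrt(H + (1/2)*(4 + 4)/(-5)) = sqrt(H + (1/2)*(-1/5)*8) = sqrt(H - 4/5) = sqrt(-4/5 + H))
((a(-5) - 953) - 1139) + B(30, -50) = ((sqrt(-20 + 25*(-5))/5 - 953) - 1139) + (6 + 30*(-50)) = ((sqrt(-20 - 125)/5 - 953) - 1139) + (6 - 1500) = ((sqrt(-145)/5 - 953) - 1139) - 1494 = (((I*sqrt(145))/5 - 953) - 1139) - 1494 = ((I*sqrt(145)/5 - 953) - 1139) - 1494 = ((-953 + I*sqrt(145)/5) - 1139) - 1494 = (-2092 + I*sqrt(145)/5) - 1494 = -3586 + I*sqrt(145)/5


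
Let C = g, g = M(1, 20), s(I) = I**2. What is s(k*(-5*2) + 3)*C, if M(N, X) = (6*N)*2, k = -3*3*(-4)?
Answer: 1529388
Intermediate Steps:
k = 36 (k = -9*(-4) = 36)
M(N, X) = 12*N
g = 12 (g = 12*1 = 12)
C = 12
s(k*(-5*2) + 3)*C = (36*(-5*2) + 3)**2*12 = (36*(-10) + 3)**2*12 = (-360 + 3)**2*12 = (-357)**2*12 = 127449*12 = 1529388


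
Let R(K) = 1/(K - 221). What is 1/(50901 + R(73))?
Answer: 148/7533347 ≈ 1.9646e-5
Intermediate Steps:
R(K) = 1/(-221 + K)
1/(50901 + R(73)) = 1/(50901 + 1/(-221 + 73)) = 1/(50901 + 1/(-148)) = 1/(50901 - 1/148) = 1/(7533347/148) = 148/7533347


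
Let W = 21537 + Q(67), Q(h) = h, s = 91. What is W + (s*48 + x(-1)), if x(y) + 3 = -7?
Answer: 25962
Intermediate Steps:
x(y) = -10 (x(y) = -3 - 7 = -10)
W = 21604 (W = 21537 + 67 = 21604)
W + (s*48 + x(-1)) = 21604 + (91*48 - 10) = 21604 + (4368 - 10) = 21604 + 4358 = 25962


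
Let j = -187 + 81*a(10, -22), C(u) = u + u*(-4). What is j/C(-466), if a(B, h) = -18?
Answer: -1645/1398 ≈ -1.1767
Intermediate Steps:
C(u) = -3*u (C(u) = u - 4*u = -3*u)
j = -1645 (j = -187 + 81*(-18) = -187 - 1458 = -1645)
j/C(-466) = -1645/((-3*(-466))) = -1645/1398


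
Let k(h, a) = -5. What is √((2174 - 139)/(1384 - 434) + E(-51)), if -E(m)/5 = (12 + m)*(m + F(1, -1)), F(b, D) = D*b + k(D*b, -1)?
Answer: I*√401174170/190 ≈ 105.42*I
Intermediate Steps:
F(b, D) = -5 + D*b (F(b, D) = D*b - 5 = -5 + D*b)
E(m) = -5*(-6 + m)*(12 + m) (E(m) = -5*(12 + m)*(m + (-5 - 1*1)) = -5*(12 + m)*(m + (-5 - 1)) = -5*(12 + m)*(m - 6) = -5*(12 + m)*(-6 + m) = -5*(-6 + m)*(12 + m))
√((2174 - 139)/(1384 - 434) + E(-51)) = √((2174 - 139)/(1384 - 434) + (360 - 30*(-51) - 5*(-51)²)) = √(2035/950 + (360 + 1530 - 5*2601)) = √(2035*(1/950) + (360 + 1530 - 13005)) = √(407/190 - 11115) = √(-2111443/190) = I*√401174170/190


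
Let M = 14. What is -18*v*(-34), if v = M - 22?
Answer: -4896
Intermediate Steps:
v = -8 (v = 14 - 22 = -8)
-18*v*(-34) = -18*(-8)*(-34) = 144*(-34) = -4896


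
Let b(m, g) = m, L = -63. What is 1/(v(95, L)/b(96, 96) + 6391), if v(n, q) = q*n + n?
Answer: 48/303823 ≈ 0.00015799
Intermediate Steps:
v(n, q) = n + n*q (v(n, q) = n*q + n = n + n*q)
1/(v(95, L)/b(96, 96) + 6391) = 1/((95*(1 - 63))/96 + 6391) = 1/((95*(-62))*(1/96) + 6391) = 1/(-5890*1/96 + 6391) = 1/(-2945/48 + 6391) = 1/(303823/48) = 48/303823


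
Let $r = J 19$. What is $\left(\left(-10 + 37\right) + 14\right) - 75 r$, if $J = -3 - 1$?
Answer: $5741$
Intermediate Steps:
$J = -4$
$r = -76$ ($r = \left(-4\right) 19 = -76$)
$\left(\left(-10 + 37\right) + 14\right) - 75 r = \left(\left(-10 + 37\right) + 14\right) - -5700 = \left(27 + 14\right) + 5700 = 41 + 5700 = 5741$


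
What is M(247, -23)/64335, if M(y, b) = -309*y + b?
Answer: -76346/64335 ≈ -1.1867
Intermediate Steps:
M(y, b) = b - 309*y
M(247, -23)/64335 = (-23 - 309*247)/64335 = (-23 - 76323)*(1/64335) = -76346*1/64335 = -76346/64335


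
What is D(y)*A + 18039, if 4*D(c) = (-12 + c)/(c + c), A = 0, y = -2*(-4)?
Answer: 18039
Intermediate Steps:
y = 8
D(c) = (-12 + c)/(8*c) (D(c) = ((-12 + c)/(c + c))/4 = ((-12 + c)/((2*c)))/4 = ((-12 + c)*(1/(2*c)))/4 = ((-12 + c)/(2*c))/4 = (-12 + c)/(8*c))
D(y)*A + 18039 = ((⅛)*(-12 + 8)/8)*0 + 18039 = ((⅛)*(⅛)*(-4))*0 + 18039 = -1/16*0 + 18039 = 0 + 18039 = 18039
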